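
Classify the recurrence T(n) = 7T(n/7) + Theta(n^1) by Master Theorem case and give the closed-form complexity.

Master Theorem for T(n) = 7T(n/7) + O(n^1):

a = 7, b = 7, c = 1
log_b(a) = log_7(7) = 1.0000

Case 2: c = 1 = log_7(7) = 1.0000
T(n) = O(n^1 log n) = O(n log n)

For T(n) = 7T(n/7) + O(n^1): log_7(7) = 1.0000. This is Case 2 of the Master Theorem (c = log_b(a), equal work at all levels), giving O(n log n).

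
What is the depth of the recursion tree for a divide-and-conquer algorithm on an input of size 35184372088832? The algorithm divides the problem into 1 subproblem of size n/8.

For divide and conquer with division factor 8:

Problem sizes at each level:
Level 0: 35184372088832
Level 1: 4398046511104
Level 2: 549755813888
Level 3: 68719476736
Level 4: 8589934592
Level 5: 1073741824
Level 6: 134217728
Level 7: 16777216
Level 8: 2097152
Level 9: 262144
Level 10: 32768
Level 11: 4096
Level 12: 512
Level 13: 64
Level 14: 8
Level 15: 1

The root is level 0 and the size-1 base case is level 15 (the tree spans levels 0 through 15, i.e. 16 levels counting the root), so the depth is the number of divisions: log_8(35184372088832) = 15

The recursion tree depth is log_8(35184372088832) = 15. At each level, the problem size is divided by 8, so it takes 15 divisions to reduce to a base case of size 1. The algorithm makes 1 recursive call at each level.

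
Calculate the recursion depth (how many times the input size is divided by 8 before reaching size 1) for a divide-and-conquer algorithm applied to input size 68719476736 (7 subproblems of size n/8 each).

For divide and conquer with division factor 8:

Problem sizes at each level:
Level 0: 68719476736
Level 1: 8589934592
Level 2: 1073741824
Level 3: 134217728
Level 4: 16777216
Level 5: 2097152
Level 6: 262144
Level 7: 32768
Level 8: 4096
Level 9: 512
Level 10: 64
Level 11: 8
Level 12: 1

The root is level 0 and the size-1 base case is level 12 (the tree spans levels 0 through 12, i.e. 13 levels counting the root), so the depth is the number of divisions: log_8(68719476736) = 12

The recursion tree depth is log_8(68719476736) = 12. At each level, the problem size is divided by 8, so it takes 12 divisions to reduce to a base case of size 1. The algorithm makes 7 recursive calls at each level.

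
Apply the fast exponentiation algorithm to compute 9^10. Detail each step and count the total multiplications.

Computing 9^10 by squaring (build up from 9^1; each line after the first costs one multiplication):

9^1 = 9
9^2 = (9^1)^2 = 9^2 = 81
9^4 = (9^2)^2 = 81^2 = 6561
9^5 = 9 * 9^4 = 9 * 6561 = 59049
9^10 = (9^5)^2 = 59049^2 = 3486784401

Result: 3486784401
Multiplications needed: 4 (4 lines after 9^1)

9^10 = 3486784401. Using exponentiation by squaring, this requires 4 multiplications. The key idea: if the exponent is even, square the half-power; if odd, multiply by the base once.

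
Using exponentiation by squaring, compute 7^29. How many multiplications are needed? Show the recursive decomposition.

Computing 7^29 by squaring (build up from 7^1; each line after the first costs one multiplication):

7^1 = 7
7^2 = (7^1)^2 = 7^2 = 49
7^3 = 7 * 7^2 = 7 * 49 = 343
7^6 = (7^3)^2 = 343^2 = 117649
7^7 = 7 * 7^6 = 7 * 117649 = 823543
7^14 = (7^7)^2 = 823543^2 = 678223072849
7^28 = (7^14)^2 = 678223072849^2 = 459986536544739960976801
7^29 = 7 * 7^28 = 7 * 459986536544739960976801 = 3219905755813179726837607

Result: 3219905755813179726837607
Multiplications needed: 7 (7 lines after 7^1)

7^29 = 3219905755813179726837607. Using exponentiation by squaring, this requires 7 multiplications. The key idea: if the exponent is even, square the half-power; if odd, multiply by the base once.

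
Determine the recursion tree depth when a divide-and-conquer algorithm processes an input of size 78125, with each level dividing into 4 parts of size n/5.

For divide and conquer with division factor 5:

Problem sizes at each level:
Level 0: 78125
Level 1: 15625
Level 2: 3125
Level 3: 625
Level 4: 125
Level 5: 25
Level 6: 5
Level 7: 1

The root is level 0 and the size-1 base case is level 7 (the tree spans levels 0 through 7, i.e. 8 levels counting the root), so the depth is the number of divisions: log_5(78125) = 7

The recursion tree depth is log_5(78125) = 7. At each level, the problem size is divided by 5, so it takes 7 divisions to reduce to a base case of size 1. The algorithm makes 4 recursive calls at each level.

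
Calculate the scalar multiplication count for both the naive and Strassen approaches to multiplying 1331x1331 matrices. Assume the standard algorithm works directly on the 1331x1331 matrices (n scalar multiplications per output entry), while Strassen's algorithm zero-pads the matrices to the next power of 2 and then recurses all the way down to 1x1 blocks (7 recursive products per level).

Matrix multiplication for 1331x1331 matrices:

Strassen's algorithm requires power-of-2 dimensions. Pad 1331x1331 to 2048x2048 (next power of 2).

Standard algorithm: 1331^3 = 2357947691 multiplications
Strassen's algorithm: 7^(log2(2048)) = 7^11 = 1977326743 multiplications
Savings: 2357947691 - 1977326743 = 380620948 multiplications

Standard: 2357947691 multiplications (1331^3). Strassen: 1977326743 multiplications (7^11, after padding to 2048x2048). Strassen reduces 8 recursive multiplications to 7 at each level.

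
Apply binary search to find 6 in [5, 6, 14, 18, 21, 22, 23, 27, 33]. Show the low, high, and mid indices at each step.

Binary search for 6 in [5, 6, 14, 18, 21, 22, 23, 27, 33]:

lo=0, hi=8, mid=4, arr[mid]=21 -> 21 > 6, search left half
lo=0, hi=3, mid=1, arr[mid]=6 -> Found target at index 1!

Binary search finds 6 at index 1 after 2 comparisons. The search repeatedly halves the search space by comparing with the middle element.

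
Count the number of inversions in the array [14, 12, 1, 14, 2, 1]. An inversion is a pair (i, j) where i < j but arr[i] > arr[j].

Finding inversions in [14, 12, 1, 14, 2, 1]:

(0, 1): arr[0]=14 > arr[1]=12
(0, 2): arr[0]=14 > arr[2]=1
(0, 4): arr[0]=14 > arr[4]=2
(0, 5): arr[0]=14 > arr[5]=1
(1, 2): arr[1]=12 > arr[2]=1
(1, 4): arr[1]=12 > arr[4]=2
(1, 5): arr[1]=12 > arr[5]=1
(3, 4): arr[3]=14 > arr[4]=2
(3, 5): arr[3]=14 > arr[5]=1
(4, 5): arr[4]=2 > arr[5]=1

Total inversions: 10

The array has 10 inversion(s): (0,1), (0,2), (0,4), (0,5), (1,2), (1,4), (1,5), (3,4), (3,5), (4,5). Each pair (i,j) satisfies i < j and arr[i] > arr[j].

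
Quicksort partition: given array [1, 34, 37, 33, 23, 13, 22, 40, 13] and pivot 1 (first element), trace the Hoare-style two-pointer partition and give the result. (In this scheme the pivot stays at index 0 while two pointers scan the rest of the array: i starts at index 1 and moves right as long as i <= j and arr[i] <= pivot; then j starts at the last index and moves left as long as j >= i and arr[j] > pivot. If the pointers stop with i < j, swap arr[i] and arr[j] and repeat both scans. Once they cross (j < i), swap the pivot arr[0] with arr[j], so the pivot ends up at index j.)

Hoare-style two-pointer partition with pivot = 1:

Initial array: [1, 34, 37, 33, 23, 13, 22, 40, 13]

Pointers start at i = 1, j = 8.
i ends at 1, j ends at 0: the pointers have crossed (j < i), so scanning stops.

j = 0, so swapping arr[0] with arr[j] leaves the pivot at position 0: [1, 34, 37, 33, 23, 13, 22, 40, 13]
Pivot position: 0

After partitioning with pivot 1, the array becomes [1, 34, 37, 33, 23, 13, 22, 40, 13]. The pivot is placed at index 0. All elements to the left of the pivot are <= 1, and all elements to the right are > 1.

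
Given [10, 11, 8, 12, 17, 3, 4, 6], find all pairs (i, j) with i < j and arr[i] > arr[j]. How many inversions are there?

Finding inversions in [10, 11, 8, 12, 17, 3, 4, 6]:

(0, 2): arr[0]=10 > arr[2]=8
(0, 5): arr[0]=10 > arr[5]=3
(0, 6): arr[0]=10 > arr[6]=4
(0, 7): arr[0]=10 > arr[7]=6
(1, 2): arr[1]=11 > arr[2]=8
(1, 5): arr[1]=11 > arr[5]=3
(1, 6): arr[1]=11 > arr[6]=4
(1, 7): arr[1]=11 > arr[7]=6
(2, 5): arr[2]=8 > arr[5]=3
(2, 6): arr[2]=8 > arr[6]=4
(2, 7): arr[2]=8 > arr[7]=6
(3, 5): arr[3]=12 > arr[5]=3
(3, 6): arr[3]=12 > arr[6]=4
(3, 7): arr[3]=12 > arr[7]=6
(4, 5): arr[4]=17 > arr[5]=3
(4, 6): arr[4]=17 > arr[6]=4
(4, 7): arr[4]=17 > arr[7]=6

Total inversions: 17

The array has 17 inversion(s): (0,2), (0,5), (0,6), (0,7), (1,2), (1,5), (1,6), (1,7), (2,5), (2,6), (2,7), (3,5), (3,6), (3,7), (4,5), (4,6), (4,7). Each pair (i,j) satisfies i < j and arr[i] > arr[j].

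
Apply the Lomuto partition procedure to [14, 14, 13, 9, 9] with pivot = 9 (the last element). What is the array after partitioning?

Lomuto partition with pivot = 9:

Initial array: [14, 14, 13, 9, 9]

arr[0]=14 > 9: no swap
arr[1]=14 > 9: no swap
arr[2]=13 > 9: no swap
arr[3]=9 <= 9: swap with position 0, array becomes [9, 14, 13, 14, 9]

Place pivot at position 1: [9, 9, 13, 14, 14]
Pivot position: 1

After partitioning with pivot 9, the array becomes [9, 9, 13, 14, 14]. The pivot is placed at index 1. All elements to the left of the pivot are <= 9, and all elements to the right are > 9.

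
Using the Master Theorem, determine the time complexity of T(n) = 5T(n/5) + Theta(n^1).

Master Theorem for T(n) = 5T(n/5) + O(n^1):

a = 5, b = 5, c = 1
log_b(a) = log_5(5) = 1.0000

Case 2: c = 1 = log_5(5) = 1.0000
T(n) = O(n^1 log n) = O(n log n)

For T(n) = 5T(n/5) + O(n^1): log_5(5) = 1.0000. This is Case 2 of the Master Theorem (c = log_b(a), equal work at all levels), giving O(n log n).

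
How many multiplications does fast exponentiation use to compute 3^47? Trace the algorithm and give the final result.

Computing 3^47 by squaring (build up from 3^1; each line after the first costs one multiplication):

3^1 = 3
3^2 = (3^1)^2 = 3^2 = 9
3^4 = (3^2)^2 = 9^2 = 81
3^5 = 3 * 3^4 = 3 * 81 = 243
3^10 = (3^5)^2 = 243^2 = 59049
3^11 = 3 * 3^10 = 3 * 59049 = 177147
3^22 = (3^11)^2 = 177147^2 = 31381059609
3^23 = 3 * 3^22 = 3 * 31381059609 = 94143178827
3^46 = (3^23)^2 = 94143178827^2 = 8862938119652501095929
3^47 = 3 * 3^46 = 3 * 8862938119652501095929 = 26588814358957503287787

Result: 26588814358957503287787
Multiplications needed: 9 (9 lines after 3^1)

3^47 = 26588814358957503287787. Using exponentiation by squaring, this requires 9 multiplications. The key idea: if the exponent is even, square the half-power; if odd, multiply by the base once.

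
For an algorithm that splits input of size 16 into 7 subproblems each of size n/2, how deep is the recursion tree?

For divide and conquer with division factor 2:

Problem sizes at each level:
Level 0: 16
Level 1: 8
Level 2: 4
Level 3: 2
Level 4: 1

The root is level 0 and the size-1 base case is level 4 (the tree spans levels 0 through 4, i.e. 5 levels counting the root), so the depth is the number of divisions: log_2(16) = 4

The recursion tree depth is log_2(16) = 4. At each level, the problem size is divided by 2, so it takes 4 divisions to reduce to a base case of size 1. The algorithm makes 7 recursive calls at each level.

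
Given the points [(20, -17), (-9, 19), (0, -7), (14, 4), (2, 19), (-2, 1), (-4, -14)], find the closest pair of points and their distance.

Computing all pairwise distances among 7 points:

d((20, -17), (-9, 19)) = 46.2277
d((20, -17), (0, -7)) = 22.3607
d((20, -17), (14, 4)) = 21.8403
d((20, -17), (2, 19)) = 40.2492
d((20, -17), (-2, 1)) = 28.4253
d((20, -17), (-4, -14)) = 24.1868
d((-9, 19), (0, -7)) = 27.5136
d((-9, 19), (14, 4)) = 27.4591
d((-9, 19), (2, 19)) = 11.0
d((-9, 19), (-2, 1)) = 19.3132
d((-9, 19), (-4, -14)) = 33.3766
d((0, -7), (14, 4)) = 17.8045
d((0, -7), (2, 19)) = 26.0768
d((0, -7), (-2, 1)) = 8.2462
d((0, -7), (-4, -14)) = 8.0623 <-- minimum
d((14, 4), (2, 19)) = 19.2094
d((14, 4), (-2, 1)) = 16.2788
d((14, 4), (-4, -14)) = 25.4558
d((2, 19), (-2, 1)) = 18.4391
d((2, 19), (-4, -14)) = 33.541
d((-2, 1), (-4, -14)) = 15.1327

Closest pair: (0, -7) and (-4, -14) with distance 8.0623

The closest pair is (0, -7) and (-4, -14) with Euclidean distance 8.0623. For 7 points, brute-force pairwise comparison is shown above. For large n, the divide-and-conquer algorithm (sort by x, recurse on halves, check the dividing strip) achieves O(n log n).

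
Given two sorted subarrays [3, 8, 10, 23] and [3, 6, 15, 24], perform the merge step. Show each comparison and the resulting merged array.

Merging process:

Compare 3 vs 3: take 3 from left. Merged: [3]
Compare 8 vs 3: take 3 from right. Merged: [3, 3]
Compare 8 vs 6: take 6 from right. Merged: [3, 3, 6]
Compare 8 vs 15: take 8 from left. Merged: [3, 3, 6, 8]
Compare 10 vs 15: take 10 from left. Merged: [3, 3, 6, 8, 10]
Compare 23 vs 15: take 15 from right. Merged: [3, 3, 6, 8, 10, 15]
Compare 23 vs 24: take 23 from left. Merged: [3, 3, 6, 8, 10, 15, 23]
Append remaining from right: [24]. Merged: [3, 3, 6, 8, 10, 15, 23, 24]

Final merged array: [3, 3, 6, 8, 10, 15, 23, 24]
Total comparisons: 7

The merged array is [3, 3, 6, 8, 10, 15, 23, 24], requiring 7 comparisons. The merge step runs in O(n) time where n is the total number of elements.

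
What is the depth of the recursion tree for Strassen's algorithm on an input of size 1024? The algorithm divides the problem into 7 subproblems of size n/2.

For divide and conquer with division factor 2:

Problem sizes at each level:
Level 0: 1024
Level 1: 512
Level 2: 256
Level 3: 128
Level 4: 64
Level 5: 32
Level 6: 16
Level 7: 8
Level 8: 4
Level 9: 2
Level 10: 1

The root is level 0 and the size-1 base case is level 10 (the tree spans levels 0 through 10, i.e. 11 levels counting the root), so the depth is the number of divisions: log_2(1024) = 10

The recursion tree depth is log_2(1024) = 10. At each level, the problem size is divided by 2, so it takes 10 divisions to reduce to a base case of size 1. The algorithm makes 7 recursive calls at each level.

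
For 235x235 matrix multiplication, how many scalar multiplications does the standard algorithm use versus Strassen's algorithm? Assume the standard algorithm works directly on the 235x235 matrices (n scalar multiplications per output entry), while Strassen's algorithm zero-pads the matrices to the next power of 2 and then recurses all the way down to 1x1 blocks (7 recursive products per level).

Matrix multiplication for 235x235 matrices:

Strassen's algorithm requires power-of-2 dimensions. Pad 235x235 to 256x256 (next power of 2).

Standard algorithm: 235^3 = 12977875 multiplications
Strassen's algorithm: 7^(log2(256)) = 7^8 = 5764801 multiplications
Savings: 12977875 - 5764801 = 7213074 multiplications

Standard: 12977875 multiplications (235^3). Strassen: 5764801 multiplications (7^8, after padding to 256x256). Strassen reduces 8 recursive multiplications to 7 at each level.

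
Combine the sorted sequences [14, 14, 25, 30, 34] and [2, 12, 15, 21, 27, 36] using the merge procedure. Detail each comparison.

Merging process:

Compare 14 vs 2: take 2 from right. Merged: [2]
Compare 14 vs 12: take 12 from right. Merged: [2, 12]
Compare 14 vs 15: take 14 from left. Merged: [2, 12, 14]
Compare 14 vs 15: take 14 from left. Merged: [2, 12, 14, 14]
Compare 25 vs 15: take 15 from right. Merged: [2, 12, 14, 14, 15]
Compare 25 vs 21: take 21 from right. Merged: [2, 12, 14, 14, 15, 21]
Compare 25 vs 27: take 25 from left. Merged: [2, 12, 14, 14, 15, 21, 25]
Compare 30 vs 27: take 27 from right. Merged: [2, 12, 14, 14, 15, 21, 25, 27]
Compare 30 vs 36: take 30 from left. Merged: [2, 12, 14, 14, 15, 21, 25, 27, 30]
Compare 34 vs 36: take 34 from left. Merged: [2, 12, 14, 14, 15, 21, 25, 27, 30, 34]
Append remaining from right: [36]. Merged: [2, 12, 14, 14, 15, 21, 25, 27, 30, 34, 36]

Final merged array: [2, 12, 14, 14, 15, 21, 25, 27, 30, 34, 36]
Total comparisons: 10

The merged array is [2, 12, 14, 14, 15, 21, 25, 27, 30, 34, 36], requiring 10 comparisons. The merge step runs in O(n) time where n is the total number of elements.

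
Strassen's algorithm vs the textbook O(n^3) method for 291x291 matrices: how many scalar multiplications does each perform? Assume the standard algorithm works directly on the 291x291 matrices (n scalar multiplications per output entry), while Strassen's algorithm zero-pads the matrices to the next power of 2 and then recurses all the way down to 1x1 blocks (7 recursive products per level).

Matrix multiplication for 291x291 matrices:

Strassen's algorithm requires power-of-2 dimensions. Pad 291x291 to 512x512 (next power of 2).

Standard algorithm: 291^3 = 24642171 multiplications
Strassen's algorithm: 7^(log2(512)) = 7^9 = 40353607 multiplications
Difference: 24642171 - 40353607 = -15711436 (Strassen uses MORE here due to padding overhead — for small or just-over-power-of-2 n, padding can outweigh the per-level savings)

Standard: 24642171 multiplications (291^3). Strassen: 40353607 multiplications (7^9, after padding to 512x512). Strassen reduces 8 recursive multiplications to 7 at each level.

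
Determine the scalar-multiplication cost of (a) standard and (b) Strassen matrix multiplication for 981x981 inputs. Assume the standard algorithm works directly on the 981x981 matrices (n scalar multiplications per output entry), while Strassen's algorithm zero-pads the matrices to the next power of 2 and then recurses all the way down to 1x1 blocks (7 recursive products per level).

Matrix multiplication for 981x981 matrices:

Strassen's algorithm requires power-of-2 dimensions. Pad 981x981 to 1024x1024 (next power of 2).

Standard algorithm: 981^3 = 944076141 multiplications
Strassen's algorithm: 7^(log2(1024)) = 7^10 = 282475249 multiplications
Savings: 944076141 - 282475249 = 661600892 multiplications

Standard: 944076141 multiplications (981^3). Strassen: 282475249 multiplications (7^10, after padding to 1024x1024). Strassen reduces 8 recursive multiplications to 7 at each level.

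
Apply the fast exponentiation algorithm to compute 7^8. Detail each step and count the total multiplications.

Computing 7^8 by squaring (build up from 7^1; each line after the first costs one multiplication):

7^1 = 7
7^2 = (7^1)^2 = 7^2 = 49
7^4 = (7^2)^2 = 49^2 = 2401
7^8 = (7^4)^2 = 2401^2 = 5764801

Result: 5764801
Multiplications needed: 3 (3 lines after 7^1)

7^8 = 5764801. Using exponentiation by squaring, this requires 3 multiplications. The key idea: if the exponent is even, square the half-power; if odd, multiply by the base once.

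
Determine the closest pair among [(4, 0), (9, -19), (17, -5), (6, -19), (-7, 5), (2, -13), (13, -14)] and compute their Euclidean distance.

Computing all pairwise distances among 7 points:

d((4, 0), (9, -19)) = 19.6469
d((4, 0), (17, -5)) = 13.9284
d((4, 0), (6, -19)) = 19.105
d((4, 0), (-7, 5)) = 12.083
d((4, 0), (2, -13)) = 13.1529
d((4, 0), (13, -14)) = 16.6433
d((9, -19), (17, -5)) = 16.1245
d((9, -19), (6, -19)) = 3.0 <-- minimum
d((9, -19), (-7, 5)) = 28.8444
d((9, -19), (2, -13)) = 9.2195
d((9, -19), (13, -14)) = 6.4031
d((17, -5), (6, -19)) = 17.8045
d((17, -5), (-7, 5)) = 26.0
d((17, -5), (2, -13)) = 17.0
d((17, -5), (13, -14)) = 9.8489
d((6, -19), (-7, 5)) = 27.2947
d((6, -19), (2, -13)) = 7.2111
d((6, -19), (13, -14)) = 8.6023
d((-7, 5), (2, -13)) = 20.1246
d((-7, 5), (13, -14)) = 27.5862
d((2, -13), (13, -14)) = 11.0454

Closest pair: (9, -19) and (6, -19) with distance 3.0

The closest pair is (9, -19) and (6, -19) with Euclidean distance 3.0. For 7 points, brute-force pairwise comparison is shown above. For large n, the divide-and-conquer algorithm (sort by x, recurse on halves, check the dividing strip) achieves O(n log n).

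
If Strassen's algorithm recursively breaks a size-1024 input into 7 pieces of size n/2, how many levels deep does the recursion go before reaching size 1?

For divide and conquer with division factor 2:

Problem sizes at each level:
Level 0: 1024
Level 1: 512
Level 2: 256
Level 3: 128
Level 4: 64
Level 5: 32
Level 6: 16
Level 7: 8
Level 8: 4
Level 9: 2
Level 10: 1

The root is level 0 and the size-1 base case is level 10 (the tree spans levels 0 through 10, i.e. 11 levels counting the root), so the depth is the number of divisions: log_2(1024) = 10

The recursion tree depth is log_2(1024) = 10. At each level, the problem size is divided by 2, so it takes 10 divisions to reduce to a base case of size 1. The algorithm makes 7 recursive calls at each level.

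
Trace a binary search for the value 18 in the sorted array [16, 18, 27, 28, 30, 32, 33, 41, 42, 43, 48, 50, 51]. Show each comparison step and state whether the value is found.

Binary search for 18 in [16, 18, 27, 28, 30, 32, 33, 41, 42, 43, 48, 50, 51]:

lo=0, hi=12, mid=6, arr[mid]=33 -> 33 > 18, search left half
lo=0, hi=5, mid=2, arr[mid]=27 -> 27 > 18, search left half
lo=0, hi=1, mid=0, arr[mid]=16 -> 16 < 18, search right half
lo=1, hi=1, mid=1, arr[mid]=18 -> Found target at index 1!

Binary search finds 18 at index 1 after 4 comparisons. The search repeatedly halves the search space by comparing with the middle element.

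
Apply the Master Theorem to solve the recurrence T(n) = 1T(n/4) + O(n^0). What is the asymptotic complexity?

Master Theorem for T(n) = 1T(n/4) + O(n^0):

a = 1, b = 4, c = 0
log_b(a) = log_4(1) = 0.0000

Case 2: c = 0 = log_4(1) = 0.0000
T(n) = O(n^0 log n) = O(log n)

For T(n) = 1T(n/4) + O(n^0): log_4(1) = 0.0000. This is Case 2 of the Master Theorem (c = log_b(a), equal work at all levels), giving O(log n).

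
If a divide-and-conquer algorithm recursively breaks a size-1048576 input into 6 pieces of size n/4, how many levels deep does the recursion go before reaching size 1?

For divide and conquer with division factor 4:

Problem sizes at each level:
Level 0: 1048576
Level 1: 262144
Level 2: 65536
Level 3: 16384
Level 4: 4096
Level 5: 1024
Level 6: 256
Level 7: 64
Level 8: 16
Level 9: 4
Level 10: 1

The root is level 0 and the size-1 base case is level 10 (the tree spans levels 0 through 10, i.e. 11 levels counting the root), so the depth is the number of divisions: log_4(1048576) = 10

The recursion tree depth is log_4(1048576) = 10. At each level, the problem size is divided by 4, so it takes 10 divisions to reduce to a base case of size 1. The algorithm makes 6 recursive calls at each level.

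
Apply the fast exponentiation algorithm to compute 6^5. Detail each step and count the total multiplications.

Computing 6^5 by squaring (build up from 6^1; each line after the first costs one multiplication):

6^1 = 6
6^2 = (6^1)^2 = 6^2 = 36
6^4 = (6^2)^2 = 36^2 = 1296
6^5 = 6 * 6^4 = 6 * 1296 = 7776

Result: 7776
Multiplications needed: 3 (3 lines after 6^1)

6^5 = 7776. Using exponentiation by squaring, this requires 3 multiplications. The key idea: if the exponent is even, square the half-power; if odd, multiply by the base once.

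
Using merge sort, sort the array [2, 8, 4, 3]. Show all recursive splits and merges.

Merge sort trace:

Split: [2, 8, 4, 3] -> [2, 8] and [4, 3]
  Split: [2, 8] -> [2] and [8]
  Merge: [2] + [8] -> [2, 8]
  Split: [4, 3] -> [4] and [3]
  Merge: [4] + [3] -> [3, 4]
Merge: [2, 8] + [3, 4] -> [2, 3, 4, 8]

Final sorted array: [2, 3, 4, 8]

The merge sort proceeds by recursively splitting the array and merging sorted halves.
After all merges, the sorted array is [2, 3, 4, 8].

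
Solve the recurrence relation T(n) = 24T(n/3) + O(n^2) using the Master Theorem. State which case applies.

Master Theorem for T(n) = 24T(n/3) + O(n^2):

a = 24, b = 3, c = 2
log_b(a) = log_3(24) = 2.8928

Case 1: c = 2 < log_3(24) = 2.8928
T(n) = O(n^(log_3 24))

For T(n) = 24T(n/3) + O(n^2): log_3(24) = 2.8928. This is Case 1 of the Master Theorem (c < log_b(a), work dominated by leaves), giving O(n^(log_3 24)).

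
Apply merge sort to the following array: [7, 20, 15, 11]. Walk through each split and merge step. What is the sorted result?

Merge sort trace:

Split: [7, 20, 15, 11] -> [7, 20] and [15, 11]
  Split: [7, 20] -> [7] and [20]
  Merge: [7] + [20] -> [7, 20]
  Split: [15, 11] -> [15] and [11]
  Merge: [15] + [11] -> [11, 15]
Merge: [7, 20] + [11, 15] -> [7, 11, 15, 20]

Final sorted array: [7, 11, 15, 20]

The merge sort proceeds by recursively splitting the array and merging sorted halves.
After all merges, the sorted array is [7, 11, 15, 20].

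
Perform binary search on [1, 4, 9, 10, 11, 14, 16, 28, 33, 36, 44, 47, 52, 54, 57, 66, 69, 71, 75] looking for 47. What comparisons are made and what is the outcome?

Binary search for 47 in [1, 4, 9, 10, 11, 14, 16, 28, 33, 36, 44, 47, 52, 54, 57, 66, 69, 71, 75]:

lo=0, hi=18, mid=9, arr[mid]=36 -> 36 < 47, search right half
lo=10, hi=18, mid=14, arr[mid]=57 -> 57 > 47, search left half
lo=10, hi=13, mid=11, arr[mid]=47 -> Found target at index 11!

Binary search finds 47 at index 11 after 3 comparisons. The search repeatedly halves the search space by comparing with the middle element.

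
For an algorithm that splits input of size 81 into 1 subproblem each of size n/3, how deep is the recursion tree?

For divide and conquer with division factor 3:

Problem sizes at each level:
Level 0: 81
Level 1: 27
Level 2: 9
Level 3: 3
Level 4: 1

The root is level 0 and the size-1 base case is level 4 (the tree spans levels 0 through 4, i.e. 5 levels counting the root), so the depth is the number of divisions: log_3(81) = 4

The recursion tree depth is log_3(81) = 4. At each level, the problem size is divided by 3, so it takes 4 divisions to reduce to a base case of size 1. The algorithm makes 1 recursive call at each level.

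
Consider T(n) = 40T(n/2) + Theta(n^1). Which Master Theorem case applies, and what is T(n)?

Master Theorem for T(n) = 40T(n/2) + O(n^1):

a = 40, b = 2, c = 1
log_b(a) = log_2(40) = 5.3219

Case 1: c = 1 < log_2(40) = 5.3219
T(n) = O(n^(log_2 40))

For T(n) = 40T(n/2) + O(n^1): log_2(40) = 5.3219. This is Case 1 of the Master Theorem (c < log_b(a), work dominated by leaves), giving O(n^(log_2 40)).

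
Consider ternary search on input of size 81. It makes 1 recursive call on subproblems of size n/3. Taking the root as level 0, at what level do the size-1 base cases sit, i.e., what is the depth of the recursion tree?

For divide and conquer with division factor 3:

Problem sizes at each level:
Level 0: 81
Level 1: 27
Level 2: 9
Level 3: 3
Level 4: 1

The root is level 0 and the size-1 base case is level 4 (the tree spans levels 0 through 4, i.e. 5 levels counting the root), so the depth is the number of divisions: log_3(81) = 4

The recursion tree depth is log_3(81) = 4. At each level, the problem size is divided by 3, so it takes 4 divisions to reduce to a base case of size 1. The algorithm makes 1 recursive call at each level.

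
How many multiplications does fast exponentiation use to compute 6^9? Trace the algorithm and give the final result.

Computing 6^9 by squaring (build up from 6^1; each line after the first costs one multiplication):

6^1 = 6
6^2 = (6^1)^2 = 6^2 = 36
6^4 = (6^2)^2 = 36^2 = 1296
6^8 = (6^4)^2 = 1296^2 = 1679616
6^9 = 6 * 6^8 = 6 * 1679616 = 10077696

Result: 10077696
Multiplications needed: 4 (4 lines after 6^1)

6^9 = 10077696. Using exponentiation by squaring, this requires 4 multiplications. The key idea: if the exponent is even, square the half-power; if odd, multiply by the base once.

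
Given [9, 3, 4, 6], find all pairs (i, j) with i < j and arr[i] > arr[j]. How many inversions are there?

Finding inversions in [9, 3, 4, 6]:

(0, 1): arr[0]=9 > arr[1]=3
(0, 2): arr[0]=9 > arr[2]=4
(0, 3): arr[0]=9 > arr[3]=6

Total inversions: 3

The array has 3 inversion(s): (0,1), (0,2), (0,3). Each pair (i,j) satisfies i < j and arr[i] > arr[j].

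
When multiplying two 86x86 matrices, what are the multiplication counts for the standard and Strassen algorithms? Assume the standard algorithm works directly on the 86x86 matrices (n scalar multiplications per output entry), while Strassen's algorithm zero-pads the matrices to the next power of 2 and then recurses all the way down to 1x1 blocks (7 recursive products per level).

Matrix multiplication for 86x86 matrices:

Strassen's algorithm requires power-of-2 dimensions. Pad 86x86 to 128x128 (next power of 2).

Standard algorithm: 86^3 = 636056 multiplications
Strassen's algorithm: 7^(log2(128)) = 7^7 = 823543 multiplications
Difference: 636056 - 823543 = -187487 (Strassen uses MORE here due to padding overhead — for small or just-over-power-of-2 n, padding can outweigh the per-level savings)

Standard: 636056 multiplications (86^3). Strassen: 823543 multiplications (7^7, after padding to 128x128). Strassen reduces 8 recursive multiplications to 7 at each level.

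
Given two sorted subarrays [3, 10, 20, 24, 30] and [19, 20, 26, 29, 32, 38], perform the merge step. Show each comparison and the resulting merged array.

Merging process:

Compare 3 vs 19: take 3 from left. Merged: [3]
Compare 10 vs 19: take 10 from left. Merged: [3, 10]
Compare 20 vs 19: take 19 from right. Merged: [3, 10, 19]
Compare 20 vs 20: take 20 from left. Merged: [3, 10, 19, 20]
Compare 24 vs 20: take 20 from right. Merged: [3, 10, 19, 20, 20]
Compare 24 vs 26: take 24 from left. Merged: [3, 10, 19, 20, 20, 24]
Compare 30 vs 26: take 26 from right. Merged: [3, 10, 19, 20, 20, 24, 26]
Compare 30 vs 29: take 29 from right. Merged: [3, 10, 19, 20, 20, 24, 26, 29]
Compare 30 vs 32: take 30 from left. Merged: [3, 10, 19, 20, 20, 24, 26, 29, 30]
Append remaining from right: [32, 38]. Merged: [3, 10, 19, 20, 20, 24, 26, 29, 30, 32, 38]

Final merged array: [3, 10, 19, 20, 20, 24, 26, 29, 30, 32, 38]
Total comparisons: 9

The merged array is [3, 10, 19, 20, 20, 24, 26, 29, 30, 32, 38], requiring 9 comparisons. The merge step runs in O(n) time where n is the total number of elements.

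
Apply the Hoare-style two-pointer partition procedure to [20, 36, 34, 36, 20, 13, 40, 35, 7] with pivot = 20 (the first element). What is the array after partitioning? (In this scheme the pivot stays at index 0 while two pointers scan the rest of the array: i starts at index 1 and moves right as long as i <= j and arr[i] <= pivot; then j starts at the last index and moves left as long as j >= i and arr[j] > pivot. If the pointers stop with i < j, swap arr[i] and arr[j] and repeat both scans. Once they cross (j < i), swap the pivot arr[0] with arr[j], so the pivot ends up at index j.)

Hoare-style two-pointer partition with pivot = 20:

Initial array: [20, 36, 34, 36, 20, 13, 40, 35, 7]

Pointers start at i = 1, j = 8.
i stops at index 1 (arr[1]=36 > 20), j stops at index 8 (arr[8]=7 <= 20): swap arr[1] and arr[8], array becomes [20, 7, 34, 36, 20, 13, 40, 35, 36]
i stops at index 2 (arr[2]=34 > 20), j stops at index 5 (arr[5]=13 <= 20): swap arr[2] and arr[5], array becomes [20, 7, 13, 36, 20, 34, 40, 35, 36]
i stops at index 3 (arr[3]=36 > 20), j stops at index 4 (arr[4]=20 <= 20): swap arr[3] and arr[4], array becomes [20, 7, 13, 20, 36, 34, 40, 35, 36]
i ends at 4, j ends at 3: the pointers have crossed (j < i), so scanning stops.

Swap pivot arr[0] with arr[3] to place pivot at position 3: [20, 7, 13, 20, 36, 34, 40, 35, 36]
Pivot position: 3

After partitioning with pivot 20, the array becomes [20, 7, 13, 20, 36, 34, 40, 35, 36]. The pivot is placed at index 3. All elements to the left of the pivot are <= 20, and all elements to the right are > 20.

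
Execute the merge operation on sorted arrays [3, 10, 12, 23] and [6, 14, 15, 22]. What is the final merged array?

Merging process:

Compare 3 vs 6: take 3 from left. Merged: [3]
Compare 10 vs 6: take 6 from right. Merged: [3, 6]
Compare 10 vs 14: take 10 from left. Merged: [3, 6, 10]
Compare 12 vs 14: take 12 from left. Merged: [3, 6, 10, 12]
Compare 23 vs 14: take 14 from right. Merged: [3, 6, 10, 12, 14]
Compare 23 vs 15: take 15 from right. Merged: [3, 6, 10, 12, 14, 15]
Compare 23 vs 22: take 22 from right. Merged: [3, 6, 10, 12, 14, 15, 22]
Append remaining from left: [23]. Merged: [3, 6, 10, 12, 14, 15, 22, 23]

Final merged array: [3, 6, 10, 12, 14, 15, 22, 23]
Total comparisons: 7

The merged array is [3, 6, 10, 12, 14, 15, 22, 23], requiring 7 comparisons. The merge step runs in O(n) time where n is the total number of elements.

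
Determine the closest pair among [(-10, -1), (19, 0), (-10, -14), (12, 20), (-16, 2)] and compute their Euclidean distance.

Computing all pairwise distances among 5 points:

d((-10, -1), (19, 0)) = 29.0172
d((-10, -1), (-10, -14)) = 13.0
d((-10, -1), (12, 20)) = 30.4138
d((-10, -1), (-16, 2)) = 6.7082 <-- minimum
d((19, 0), (-10, -14)) = 32.2025
d((19, 0), (12, 20)) = 21.1896
d((19, 0), (-16, 2)) = 35.0571
d((-10, -14), (12, 20)) = 40.4969
d((-10, -14), (-16, 2)) = 17.088
d((12, 20), (-16, 2)) = 33.2866

Closest pair: (-10, -1) and (-16, 2) with distance 6.7082

The closest pair is (-10, -1) and (-16, 2) with Euclidean distance 6.7082. For 5 points, brute-force pairwise comparison is shown above. For large n, the divide-and-conquer algorithm (sort by x, recurse on halves, check the dividing strip) achieves O(n log n).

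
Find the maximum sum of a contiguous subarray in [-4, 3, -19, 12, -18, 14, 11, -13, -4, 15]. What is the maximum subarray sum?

Using Kadane's algorithm on [-4, 3, -19, 12, -18, 14, 11, -13, -4, 15]:

Scanning through the array:
Position 1 (value 3): max_ending_here = 3, max_so_far = 3
Position 2 (value -19): max_ending_here = -16, max_so_far = 3
Position 3 (value 12): max_ending_here = 12, max_so_far = 12
Position 4 (value -18): max_ending_here = -6, max_so_far = 12
Position 5 (value 14): max_ending_here = 14, max_so_far = 14
Position 6 (value 11): max_ending_here = 25, max_so_far = 25
Position 7 (value -13): max_ending_here = 12, max_so_far = 25
Position 8 (value -4): max_ending_here = 8, max_so_far = 25
Position 9 (value 15): max_ending_here = 23, max_so_far = 25

Maximum subarray: [14, 11]
Maximum sum: 25

The maximum subarray is [14, 11] with sum 25. This subarray runs from index 5 to index 6.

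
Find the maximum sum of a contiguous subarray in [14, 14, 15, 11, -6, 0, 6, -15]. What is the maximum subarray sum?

Using Kadane's algorithm on [14, 14, 15, 11, -6, 0, 6, -15]:

Scanning through the array:
Position 1 (value 14): max_ending_here = 28, max_so_far = 28
Position 2 (value 15): max_ending_here = 43, max_so_far = 43
Position 3 (value 11): max_ending_here = 54, max_so_far = 54
Position 4 (value -6): max_ending_here = 48, max_so_far = 54
Position 5 (value 0): max_ending_here = 48, max_so_far = 54
Position 6 (value 6): max_ending_here = 54, max_so_far = 54
Position 7 (value -15): max_ending_here = 39, max_so_far = 54

Maximum subarray: [14, 14, 15, 11]
Maximum sum: 54

The maximum subarray is [14, 14, 15, 11] with sum 54. This subarray runs from index 0 to index 3.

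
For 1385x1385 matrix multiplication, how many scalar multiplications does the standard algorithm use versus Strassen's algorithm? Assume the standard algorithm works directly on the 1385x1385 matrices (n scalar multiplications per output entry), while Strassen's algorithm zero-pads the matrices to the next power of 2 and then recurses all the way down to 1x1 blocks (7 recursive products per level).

Matrix multiplication for 1385x1385 matrices:

Strassen's algorithm requires power-of-2 dimensions. Pad 1385x1385 to 2048x2048 (next power of 2).

Standard algorithm: 1385^3 = 2656741625 multiplications
Strassen's algorithm: 7^(log2(2048)) = 7^11 = 1977326743 multiplications
Savings: 2656741625 - 1977326743 = 679414882 multiplications

Standard: 2656741625 multiplications (1385^3). Strassen: 1977326743 multiplications (7^11, after padding to 2048x2048). Strassen reduces 8 recursive multiplications to 7 at each level.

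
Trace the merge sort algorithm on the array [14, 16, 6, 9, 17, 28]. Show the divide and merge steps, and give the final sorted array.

Merge sort trace:

Split: [14, 16, 6, 9, 17, 28] -> [14, 16, 6] and [9, 17, 28]
  Split: [14, 16, 6] -> [14] and [16, 6]
    Split: [16, 6] -> [16] and [6]
    Merge: [16] + [6] -> [6, 16]
  Merge: [14] + [6, 16] -> [6, 14, 16]
  Split: [9, 17, 28] -> [9] and [17, 28]
    Split: [17, 28] -> [17] and [28]
    Merge: [17] + [28] -> [17, 28]
  Merge: [9] + [17, 28] -> [9, 17, 28]
Merge: [6, 14, 16] + [9, 17, 28] -> [6, 9, 14, 16, 17, 28]

Final sorted array: [6, 9, 14, 16, 17, 28]

The merge sort proceeds by recursively splitting the array and merging sorted halves.
After all merges, the sorted array is [6, 9, 14, 16, 17, 28].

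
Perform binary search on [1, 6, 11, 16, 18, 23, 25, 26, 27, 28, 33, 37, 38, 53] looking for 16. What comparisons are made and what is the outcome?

Binary search for 16 in [1, 6, 11, 16, 18, 23, 25, 26, 27, 28, 33, 37, 38, 53]:

lo=0, hi=13, mid=6, arr[mid]=25 -> 25 > 16, search left half
lo=0, hi=5, mid=2, arr[mid]=11 -> 11 < 16, search right half
lo=3, hi=5, mid=4, arr[mid]=18 -> 18 > 16, search left half
lo=3, hi=3, mid=3, arr[mid]=16 -> Found target at index 3!

Binary search finds 16 at index 3 after 4 comparisons. The search repeatedly halves the search space by comparing with the middle element.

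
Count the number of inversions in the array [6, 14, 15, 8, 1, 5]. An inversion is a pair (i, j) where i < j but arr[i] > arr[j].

Finding inversions in [6, 14, 15, 8, 1, 5]:

(0, 4): arr[0]=6 > arr[4]=1
(0, 5): arr[0]=6 > arr[5]=5
(1, 3): arr[1]=14 > arr[3]=8
(1, 4): arr[1]=14 > arr[4]=1
(1, 5): arr[1]=14 > arr[5]=5
(2, 3): arr[2]=15 > arr[3]=8
(2, 4): arr[2]=15 > arr[4]=1
(2, 5): arr[2]=15 > arr[5]=5
(3, 4): arr[3]=8 > arr[4]=1
(3, 5): arr[3]=8 > arr[5]=5

Total inversions: 10

The array has 10 inversion(s): (0,4), (0,5), (1,3), (1,4), (1,5), (2,3), (2,4), (2,5), (3,4), (3,5). Each pair (i,j) satisfies i < j and arr[i] > arr[j].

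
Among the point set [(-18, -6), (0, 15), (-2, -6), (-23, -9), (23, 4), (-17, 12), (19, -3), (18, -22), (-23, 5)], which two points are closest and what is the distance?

Computing all pairwise distances among 9 points:

d((-18, -6), (0, 15)) = 27.6586
d((-18, -6), (-2, -6)) = 16.0
d((-18, -6), (-23, -9)) = 5.831 <-- minimum
d((-18, -6), (23, 4)) = 42.2019
d((-18, -6), (-17, 12)) = 18.0278
d((-18, -6), (19, -3)) = 37.1214
d((-18, -6), (18, -22)) = 39.3954
d((-18, -6), (-23, 5)) = 12.083
d((0, 15), (-2, -6)) = 21.095
d((0, 15), (-23, -9)) = 33.2415
d((0, 15), (23, 4)) = 25.4951
d((0, 15), (-17, 12)) = 17.2627
d((0, 15), (19, -3)) = 26.1725
d((0, 15), (18, -22)) = 41.1461
d((0, 15), (-23, 5)) = 25.0799
d((-2, -6), (-23, -9)) = 21.2132
d((-2, -6), (23, 4)) = 26.9258
d((-2, -6), (-17, 12)) = 23.4307
d((-2, -6), (19, -3)) = 21.2132
d((-2, -6), (18, -22)) = 25.6125
d((-2, -6), (-23, 5)) = 23.7065
d((-23, -9), (23, 4)) = 47.8017
d((-23, -9), (-17, 12)) = 21.8403
d((-23, -9), (19, -3)) = 42.4264
d((-23, -9), (18, -22)) = 43.0116
d((-23, -9), (-23, 5)) = 14.0
d((23, 4), (-17, 12)) = 40.7922
d((23, 4), (19, -3)) = 8.0623
d((23, 4), (18, -22)) = 26.4764
d((23, 4), (-23, 5)) = 46.0109
d((-17, 12), (19, -3)) = 39.0
d((-17, 12), (18, -22)) = 48.7955
d((-17, 12), (-23, 5)) = 9.2195
d((19, -3), (18, -22)) = 19.0263
d((19, -3), (-23, 5)) = 42.7551
d((18, -22), (-23, 5)) = 49.0918

Closest pair: (-18, -6) and (-23, -9) with distance 5.831

The closest pair is (-18, -6) and (-23, -9) with Euclidean distance 5.831. For 9 points, brute-force pairwise comparison is shown above. For large n, the divide-and-conquer algorithm (sort by x, recurse on halves, check the dividing strip) achieves O(n log n).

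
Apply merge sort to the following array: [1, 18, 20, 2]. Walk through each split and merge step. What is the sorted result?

Merge sort trace:

Split: [1, 18, 20, 2] -> [1, 18] and [20, 2]
  Split: [1, 18] -> [1] and [18]
  Merge: [1] + [18] -> [1, 18]
  Split: [20, 2] -> [20] and [2]
  Merge: [20] + [2] -> [2, 20]
Merge: [1, 18] + [2, 20] -> [1, 2, 18, 20]

Final sorted array: [1, 2, 18, 20]

The merge sort proceeds by recursively splitting the array and merging sorted halves.
After all merges, the sorted array is [1, 2, 18, 20].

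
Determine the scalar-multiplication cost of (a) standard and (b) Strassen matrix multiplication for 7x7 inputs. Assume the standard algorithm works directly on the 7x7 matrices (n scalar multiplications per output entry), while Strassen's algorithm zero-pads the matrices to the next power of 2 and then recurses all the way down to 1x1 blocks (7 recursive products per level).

Matrix multiplication for 7x7 matrices:

Strassen's algorithm requires power-of-2 dimensions. Pad 7x7 to 8x8 (next power of 2).

Standard algorithm: 7^3 = 343 multiplications
Strassen's algorithm: 7^(log2(8)) = 7^3 = 343 multiplications
Savings: 343 - 343 = 0 multiplications

Standard: 343 multiplications (7^3). Strassen: 343 multiplications (7^3, after padding to 8x8). Strassen reduces 8 recursive multiplications to 7 at each level.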